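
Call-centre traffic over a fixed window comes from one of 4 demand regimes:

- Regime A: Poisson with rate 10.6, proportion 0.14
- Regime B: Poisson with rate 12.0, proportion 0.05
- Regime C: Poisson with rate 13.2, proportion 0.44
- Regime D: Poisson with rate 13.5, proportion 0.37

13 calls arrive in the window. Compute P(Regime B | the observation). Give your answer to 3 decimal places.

0.050

By Bayes' theorem, P(k | x) = P(Z=k) f_k(x) / Σ_j P(Z=j) f_j(x).
Component likelihoods at x = 13 calls:
  f_A = e^(−10.6)·10.6^13/13! = 0.0853443
  f_B = e^(−12.0)·12.0^13/13! = 0.10557
  f_C = e^(−13.2)·13.2^13/13! = 0.109773
  f_D = e^(−13.5)·13.5^13/13! = 0.108914
Unnormalised posteriors:
  P(Z=A)·f_A = 0.14 × 0.0853443 = 0.0119482
  P(Z=B)·f_B = 0.05 × 0.10557 = 0.00527852
  P(Z=C)·f_C = 0.44 × 0.109773 = 0.0482999
  P(Z=D)·f_D = 0.37 × 0.108914 = 0.0402981
Evidence: 0.0119482 + 0.00527852 + 0.0482999 + 0.0402981 = 0.105825
P(Regime B | data) = 0.00527852 / 0.105825 ≈ 0.050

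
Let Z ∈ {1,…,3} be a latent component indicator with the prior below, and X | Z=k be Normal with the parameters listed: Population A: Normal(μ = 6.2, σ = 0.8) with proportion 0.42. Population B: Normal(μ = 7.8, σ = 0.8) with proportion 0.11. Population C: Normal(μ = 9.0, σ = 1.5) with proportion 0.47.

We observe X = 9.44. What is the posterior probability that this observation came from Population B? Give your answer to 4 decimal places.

The responsibility of component k is π_k f_k(x) divided by Σ_j π_j f_j(x).
Evaluate each component's likelihood at the observed value:
  p_A = 0.000136793
  p_B = 0.06099
  p_C = 0.254762
Prior × likelihood for each component:
  π_A·p_A = 0.42 × 0.000136793 = 5.74529e-05
  π_B·p_B = 0.11 × 0.06099 = 0.0067089
  π_C·p_C = 0.47 × 0.254762 = 0.119738
Denominator: 5.74529e-05 + 0.0067089 + 0.119738 = 0.126504
Responsibility of Population B: 0.0067089 / 0.126504 ≈ 0.0530

0.0530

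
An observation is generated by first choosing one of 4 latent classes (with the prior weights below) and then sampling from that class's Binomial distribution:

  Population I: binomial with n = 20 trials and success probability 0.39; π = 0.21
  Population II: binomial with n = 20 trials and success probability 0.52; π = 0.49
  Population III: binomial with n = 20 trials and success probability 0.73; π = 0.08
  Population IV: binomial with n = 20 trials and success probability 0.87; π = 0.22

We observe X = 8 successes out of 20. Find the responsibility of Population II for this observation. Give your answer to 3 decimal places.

Posterior ∝ prior × likelihood, so P(k | x) ∝ w_k f_k(x); normalise over all components.
Binomial probabilities:
  p_I = C(20,8)·0.39^8·0.61^12 = 125970·0.000535201·0.00265435 = 0.178954
  p_II = C(20,8)·0.52^8·0.48^12 = 125970·0.00534597·0.000149587 = 0.100737
  p_III = C(20,8)·0.73^8·0.27^12 = 125970·0.080646·1.50095e-07 = 0.00152481
  p_IV = C(20,8)·0.87^8·0.13^12 = 125970·0.328212·2.32981e-11 = 9.63255e-07
Prior × likelihood for each component:
  w_I·p_I = 0.21 × 0.178954 = 0.0375804
  w_II·p_II = 0.49 × 0.100737 = 0.0493611
  w_III·p_III = 0.08 × 0.00152481 = 0.000121985
  w_IV·p_IV = 0.22 × 9.63255e-07 = 2.11916e-07
Evidence: 0.0375804 + 0.0493611 + 0.000121985 + 2.11916e-07 = 0.0870637
Responsibility of Population II: 0.0493611 / 0.0870637 ≈ 0.567

0.567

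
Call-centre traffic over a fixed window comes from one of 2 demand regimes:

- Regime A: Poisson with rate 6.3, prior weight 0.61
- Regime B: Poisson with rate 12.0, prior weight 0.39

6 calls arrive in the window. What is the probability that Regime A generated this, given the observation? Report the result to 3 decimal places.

Apply Bayes' rule: the posterior for each component is proportional to its prior times its likelihood at x.
Component likelihoods at x = 6 calls:
  f_A = 0.159461
  f_B = 0.0254813
Weight by the priors:
  w_A·f_A = 0.61 × 0.159461 = 0.0972715
  w_B·f_B = 0.39 × 0.0254813 = 0.0099377
Sum: 0.0972715 + 0.0099377 = 0.107209
P(Regime A | x) ≈ 0.907

0.907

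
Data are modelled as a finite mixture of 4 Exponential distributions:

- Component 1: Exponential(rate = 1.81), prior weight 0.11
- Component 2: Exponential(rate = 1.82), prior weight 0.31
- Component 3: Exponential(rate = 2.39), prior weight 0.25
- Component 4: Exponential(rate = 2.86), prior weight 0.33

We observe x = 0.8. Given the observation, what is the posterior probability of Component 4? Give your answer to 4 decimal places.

Apply Bayes' rule: the posterior for each component is proportional to its prior times its likelihood at x.
Evaluate each component's likelihood at the observed value:
  f_1 = 1.81·e^(−1.81·0.8) = 1.81·e^(−1.4480) = 0.425422
  f_2 = 1.82·e^(−1.82·0.8) = 1.82·e^(−1.4560) = 0.424364
  f_3 = 2.39·e^(−2.39·0.8) = 2.39·e^(−1.9120) = 0.353205
  f_4 = 2.86·e^(−2.86·0.8) = 2.86·e^(−2.2880) = 0.290202
Weight by the priors:
  π_1·f_1 = 0.11 × 0.425422 = 0.0467964
  π_2·f_2 = 0.31 × 0.424364 = 0.131553
  π_3·f_3 = 0.25 × 0.353205 = 0.0883013
  π_4·f_4 = 0.33 × 0.290202 = 0.0957666
Denominator: 0.0467964 + 0.131553 + 0.0883013 + 0.0957666 = 0.362417
So the posterior for Component 4 is 0.0957666 / 0.362417 ≈ 0.2642.

0.2642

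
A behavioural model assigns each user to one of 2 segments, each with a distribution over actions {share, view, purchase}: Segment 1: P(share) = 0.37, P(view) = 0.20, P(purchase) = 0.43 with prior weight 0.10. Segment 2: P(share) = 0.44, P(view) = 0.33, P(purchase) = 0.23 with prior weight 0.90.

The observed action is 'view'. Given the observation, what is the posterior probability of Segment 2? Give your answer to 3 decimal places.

Apply Bayes' rule: the posterior for each component is proportional to its prior times its likelihood at x.
Component likelihoods at x = 'view':
  p_1 = 0.2
  p_2 = 0.33
Prior × likelihood for each component:
  π_1·p_1 = 0.10 × 0.2 = 0.02
  π_2·p_2 = 0.90 × 0.33 = 0.297
Evidence: 0.02 + 0.297 = 0.317
Responsibility of Segment 2: 0.297 / 0.317 ≈ 0.937

0.937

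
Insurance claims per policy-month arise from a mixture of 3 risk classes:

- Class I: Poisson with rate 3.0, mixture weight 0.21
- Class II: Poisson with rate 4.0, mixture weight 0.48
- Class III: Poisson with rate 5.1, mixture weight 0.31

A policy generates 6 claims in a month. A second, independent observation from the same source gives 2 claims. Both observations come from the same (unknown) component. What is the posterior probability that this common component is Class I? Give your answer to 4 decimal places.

0.1775

P(component k | x) = w_k·f_k(x) / marginal(x), where marginal(x) = Σ_j w_j·f_j(x).
Since both observations come from the same component, the likelihood for component k is f_k(x₁)·f_k(x₂).
  p_I = [e^(−3.0)·3.0^6/6! = 0.0504094] × [0.224042] = 0.0112938
  p_II = [e^(−4.0)·4.0^6/6! = 0.104196] × [0.146525] = 0.0152673
  p_III = [e^(−5.1)·5.1^6/6! = 0.149] × [0.0792882] = 0.011814
Multiply by the mixture weights:
  w_I·p_I = 0.21 × 0.0112938 = 0.0023717
  w_II·p_II = 0.48 × 0.0152673 = 0.00732829
  w_III·p_III = 0.31 × 0.011814 = 0.00366233
Marginal: 0.0023717 + 0.00732829 + 0.00366233 = 0.0133623
P(Class I | data) ≈ 0.1775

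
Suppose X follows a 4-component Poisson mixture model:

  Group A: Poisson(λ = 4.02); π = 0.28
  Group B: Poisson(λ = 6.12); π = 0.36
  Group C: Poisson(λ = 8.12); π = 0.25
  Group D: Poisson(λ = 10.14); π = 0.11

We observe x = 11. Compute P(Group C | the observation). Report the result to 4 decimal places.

By Bayes' theorem, P(k | x) = π_k f_k(x) / Σ_j π_j f_j(x).
Evaluate each component's likelihood at the observed value:
  L_A = e^(−4.02)·4.02^11/11! = 0.00199282
  L_B = e^(−6.12)·6.12^11/11! = 0.0248444
  L_C = e^(−8.12)·8.12^11/11! = 0.0754205
  L_D = e^(−10.14)·10.14^11/11! = 0.115217
Prior × likelihood for each component:
  π_A·L_A = 0.28 × 0.00199282 = 0.000557988
  π_B·L_B = 0.36 × 0.0248444 = 0.00894397
  π_C·L_C = 0.25 × 0.0754205 = 0.0188551
  π_D·L_D = 0.11 × 0.115217 = 0.0126738
Sum: 0.000557988 + 0.00894397 + 0.0188551 + 0.0126738 = 0.0410309
P(Group C | data) ≈ 0.4595

0.4595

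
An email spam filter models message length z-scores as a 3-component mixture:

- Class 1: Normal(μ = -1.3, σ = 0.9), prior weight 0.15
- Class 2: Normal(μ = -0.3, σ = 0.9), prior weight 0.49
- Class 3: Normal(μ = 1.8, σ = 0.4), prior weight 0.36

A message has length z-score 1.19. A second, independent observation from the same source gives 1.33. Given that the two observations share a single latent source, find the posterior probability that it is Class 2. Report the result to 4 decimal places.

0.0779

P(component k | x) = P(Z=k)·f_k(x) / marginal(x), where marginal(x) = Σ_j P(Z=j)·f_j(x).
Since both observations come from the same component, the likelihood for component k is f_k(x₁)·f_k(x₂).
  p_1 = [0.00964997] × [0.00619961] = 5.9826e-05
  p_2 = [0.112589] × [0.0859801] = 0.00968042
  p_3 = [0.311779] × [0.500093] = 0.155919
Prior × likelihood for each component:
  P(Z=1)·p_1 = 0.15 × 5.9826e-05 = 8.97391e-06
  P(Z=2)·p_2 = 0.49 × 0.00968042 = 0.00474341
  P(Z=3)·p_3 = 0.36 × 0.155919 = 0.0561307
Marginal: 8.97391e-06 + 0.00474341 + 0.0561307 = 0.0608831
P(Class 2 | x₁, x₂) = 0.00474341 / 0.0608831 ≈ 0.0779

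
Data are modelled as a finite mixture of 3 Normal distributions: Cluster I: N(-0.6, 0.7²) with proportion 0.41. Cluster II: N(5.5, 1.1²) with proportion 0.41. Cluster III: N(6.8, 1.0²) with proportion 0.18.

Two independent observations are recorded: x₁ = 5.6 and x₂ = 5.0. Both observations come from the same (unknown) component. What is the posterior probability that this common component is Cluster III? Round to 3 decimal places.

0.054

Apply Bayes' rule: the posterior for each component is proportional to its prior times its likelihood at x.
Since both observations come from the same component, the likelihood for component k is f_k(x₁)·f_k(x₂).
  p_I = [(1/(0.7·√(2π)))·exp(−(5.6−-0.6)²/(2·0.7²)) = 0.569918·exp(-39.22449) = 5.25814e-18] × [7.21753e-15] = 3.79508e-32
  p_II = [(1/(1.1·√(2π)))·exp(−(5.6−5.5)²/(2·1.1²)) = 0.362675·exp(-0.00413) = 0.361179] × [0.327079] = 0.118134
  p_III = [(1/(1.0·√(2π)))·exp(−(5.6−6.8)²/(2·1.0²)) = 0.398942·exp(-0.72000) = 0.194186] × [0.0789502] = 0.015331
Multiply by the mixture weights:
  P(Z=I)·p_I = 0.41 × 3.79508e-32 = 1.55598e-32
  P(Z=II)·p_II = 0.41 × 0.118134 = 0.048435
  P(Z=III)·p_III = 0.18 × 0.015331 = 0.00275958
Normaliser: 1.55598e-32 + 0.048435 + 0.00275958 = 0.0511945
P(Cluster III | x₁,x₂) = 0.00275958 / 0.0511945 ≈ 0.054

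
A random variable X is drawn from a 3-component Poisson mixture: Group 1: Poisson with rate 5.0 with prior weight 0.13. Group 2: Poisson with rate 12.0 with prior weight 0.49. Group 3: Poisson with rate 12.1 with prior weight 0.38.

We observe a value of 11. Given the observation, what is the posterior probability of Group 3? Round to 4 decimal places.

0.4300

Apply Bayes' rule: the posterior for each component is proportional to its prior times its likelihood at x.
Component likelihoods at x = 11:
  p_1 = 0.00824218
  p_2 = 0.114368
  p_3 = 0.113376
Multiply by the mixture weights:
  π_1·p_1 = 0.13 × 0.00824218 = 0.00107148
  π_2·p_2 = 0.49 × 0.114368 = 0.0560403
  π_3·p_3 = 0.38 × 0.113376 = 0.0430828
Evidence: 0.00107148 + 0.0560403 + 0.0430828 = 0.100195
Responsibility of Group 3: 0.0430828 / 0.100195 ≈ 0.4300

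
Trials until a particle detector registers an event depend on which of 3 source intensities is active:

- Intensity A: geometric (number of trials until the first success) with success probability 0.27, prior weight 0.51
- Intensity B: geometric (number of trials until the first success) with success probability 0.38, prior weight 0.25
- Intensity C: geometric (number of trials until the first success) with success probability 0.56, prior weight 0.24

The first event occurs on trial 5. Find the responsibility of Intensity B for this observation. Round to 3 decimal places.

P(component k | x) = π_k·f_k(x) / marginal(x), where marginal(x) = Σ_j π_j·f_j(x).
Evaluate each component's likelihood at the observed value:
  L_A = 0.27·(1−0.27)^4 = 0.27·0.283982 = 0.0766753
  L_B = 0.38·(1−0.38)^4 = 0.38·0.147763 = 0.0561501
  L_C = 0.56·(1−0.56)^4 = 0.56·0.037481 = 0.0209893
Prior × likelihood for each component:
  π_A·L_A = 0.51 × 0.0766753 = 0.0391044
  π_B·L_B = 0.25 × 0.0561501 = 0.0140375
  π_C·L_C = 0.24 × 0.0209893 = 0.00503744
Marginal: 0.0391044 + 0.0140375 + 0.00503744 = 0.0581793
So the posterior for Intensity B is 0.0140375 / 0.0581793 ≈ 0.241.

0.241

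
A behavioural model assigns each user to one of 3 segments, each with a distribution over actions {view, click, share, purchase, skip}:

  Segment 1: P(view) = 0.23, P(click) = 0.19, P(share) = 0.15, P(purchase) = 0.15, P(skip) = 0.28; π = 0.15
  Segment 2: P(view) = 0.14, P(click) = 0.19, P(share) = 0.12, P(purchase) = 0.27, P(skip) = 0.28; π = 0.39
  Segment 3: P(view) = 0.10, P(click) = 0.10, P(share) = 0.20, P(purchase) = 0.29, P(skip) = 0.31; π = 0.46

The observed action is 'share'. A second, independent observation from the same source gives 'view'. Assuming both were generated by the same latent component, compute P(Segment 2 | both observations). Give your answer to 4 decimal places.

0.3131

Posterior ∝ prior × likelihood, so P(k | x) ∝ w_k f_k(x); normalise over all components.
Since both observations come from the same component, the likelihood for component k is f_k(x₁)·f_k(x₂).
  L_1 = [0.15] × [0.23] = 0.0345
  L_2 = [0.12] × [0.14] = 0.0168
  L_3 = [0.2] × [0.1] = 0.02
Weight by the priors:
  w_1·L_1 = 0.15 × 0.0345 = 0.005175
  w_2·L_2 = 0.39 × 0.0168 = 0.006552
  w_3·L_3 = 0.46 × 0.02 = 0.0092
Evidence: 0.005175 + 0.006552 + 0.0092 = 0.020927
P(Segment 2 | x₁,x₂) ≈ 0.3131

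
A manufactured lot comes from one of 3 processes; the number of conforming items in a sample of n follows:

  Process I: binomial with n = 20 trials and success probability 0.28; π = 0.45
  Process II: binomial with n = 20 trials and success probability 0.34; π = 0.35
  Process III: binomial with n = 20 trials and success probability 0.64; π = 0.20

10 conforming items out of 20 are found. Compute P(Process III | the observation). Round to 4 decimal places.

By Bayes' theorem, P(k | x) = P(Z=k) f_k(x) / Σ_j P(Z=j) f_j(x).
Component likelihoods at x = 10 conforming items out of 20:
  f_I = C(20,10)·0.28^10·0.72^10 = 184756·2.96197e-06·0.0374391 = 0.0204882
  f_II = C(20,10)·0.34^10·0.66^10 = 184756·2.06438e-05·0.0156834 = 0.0598173
  f_III = C(20,10)·0.64^10·0.36^10 = 184756·0.0115292·3.65616e-05 = 0.0778795
Multiply by the mixture weights:
  P(Z=I)·f_I = 0.45 × 0.0204882 = 0.00921969
  P(Z=II)·f_II = 0.35 × 0.0598173 = 0.0209361
  P(Z=III)·f_III = 0.20 × 0.0778795 = 0.0155759
Normaliser: 0.00921969 + 0.0209361 + 0.0155759 = 0.0457317
So the posterior for Process III is 0.0155759 / 0.0457317 ≈ 0.3406.

0.3406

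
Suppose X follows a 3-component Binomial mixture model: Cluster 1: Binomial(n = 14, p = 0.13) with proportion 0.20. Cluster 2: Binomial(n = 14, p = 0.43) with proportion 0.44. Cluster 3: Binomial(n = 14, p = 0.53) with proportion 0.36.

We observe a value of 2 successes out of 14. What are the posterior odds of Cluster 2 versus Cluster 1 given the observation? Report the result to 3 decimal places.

Only the two components matter; the odds are (w_i f_i(x)) / (w_j f_j(x)).
Component likelihoods at x = 2 successes out of 14:
  p_1 = C(14,2)·0.13^2·0.87^12 = 91·0.0169·0.188032 = 0.289174
  p_2 = C(14,2)·0.43^2·0.57^12 = 91·0.1849·0.00117625 = 0.0197914
  p_3 = C(14,2)·0.53^2·0.47^12 = 91·0.2809·0.000116191 = 0.00297008
Posterior odds = (w_2·p_2) / (w_1·p_1) = (0.44·0.0197914) / (0.20·0.289174) = 0.00870822 / 0.0578348 ≈ 0.151

0.151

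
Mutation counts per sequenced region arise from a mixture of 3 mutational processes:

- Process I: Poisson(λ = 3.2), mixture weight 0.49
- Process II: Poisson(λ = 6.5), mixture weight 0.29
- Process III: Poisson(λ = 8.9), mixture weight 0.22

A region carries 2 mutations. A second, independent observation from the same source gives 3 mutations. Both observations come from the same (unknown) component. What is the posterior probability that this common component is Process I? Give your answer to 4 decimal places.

P(component k | x) = π_k·f_k(x) / marginal(x), where marginal(x) = Σ_j π_j·f_j(x).
Since both observations come from the same component, the likelihood for component k is f_k(x₁)·f_k(x₂).
  L_I = [0.208702] × [0.222616] = 0.0464605
  L_II = [0.0317602] × [0.0688137] = 0.00218553
  L_III = [0.00540168] × [0.016025] = 8.65619e-05
Multiply by the mixture weights:
  π_I·L_I = 0.49 × 0.0464605 = 0.0227656
  π_II·L_II = 0.29 × 0.00218553 = 0.000633804
  π_III·L_III = 0.22 × 8.65619e-05 = 1.90436e-05
Denominator: 0.0227656 + 0.000633804 + 1.90436e-05 = 0.0234185
P(Process I | x) = 0.0227656 / 0.0234185 ≈ 0.9721

0.9721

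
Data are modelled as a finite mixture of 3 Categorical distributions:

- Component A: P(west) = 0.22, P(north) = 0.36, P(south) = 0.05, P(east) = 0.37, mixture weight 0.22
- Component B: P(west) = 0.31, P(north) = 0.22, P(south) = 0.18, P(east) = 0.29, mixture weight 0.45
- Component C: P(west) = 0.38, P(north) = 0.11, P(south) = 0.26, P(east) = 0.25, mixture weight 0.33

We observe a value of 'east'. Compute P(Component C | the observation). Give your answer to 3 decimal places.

Posterior ∝ prior × likelihood, so P(k | x) ∝ π_k f_k(x); normalise over all components.
Evaluate each component's likelihood at the observed value:
  p_A = 0.37
  p_B = 0.29
  p_C = 0.25
Multiply by the mixture weights:
  π_A·p_A = 0.22 × 0.37 = 0.0814
  π_B·p_B = 0.45 × 0.29 = 0.1305
  π_C·p_C = 0.33 × 0.25 = 0.0825
Normaliser: 0.0814 + 0.1305 + 0.0825 = 0.2944
P(Component C | data) ≈ 0.280

0.280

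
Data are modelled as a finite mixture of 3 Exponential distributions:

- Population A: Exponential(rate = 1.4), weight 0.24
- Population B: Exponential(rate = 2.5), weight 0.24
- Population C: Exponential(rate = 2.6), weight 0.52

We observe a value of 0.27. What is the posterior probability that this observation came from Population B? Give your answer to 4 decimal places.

0.2534

By Bayes' theorem, P(k | x) = P(Z=k) f_k(x) / Σ_j P(Z=j) f_j(x).
Evaluate each component's likelihood at the observed value:
  L_A = 0.959323
  L_B = 1.27289
  L_C = 1.28854
Weight by the priors:
  P(Z=A)·L_A = 0.24 × 0.959323 = 0.230237
  P(Z=B)·L_B = 0.24 × 1.27289 = 0.305494
  P(Z=C)·L_C = 0.52 × 1.28854 = 0.670042
Sum: 0.230237 + 0.305494 + 0.670042 = 1.20577
P(Population B | data) = 0.305494 / 1.20577 ≈ 0.2534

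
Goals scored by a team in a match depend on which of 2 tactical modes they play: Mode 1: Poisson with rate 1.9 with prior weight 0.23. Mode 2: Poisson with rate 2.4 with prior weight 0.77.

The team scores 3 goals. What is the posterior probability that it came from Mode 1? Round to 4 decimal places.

The responsibility of component k is π_k f_k(x) divided by Σ_j π_j f_j(x).
Evaluate each component's likelihood at the observed value:
  p_1 = 0.170982
  p_2 = 0.209014
Multiply by the mixture weights:
  π_1·p_1 = 0.23 × 0.170982 = 0.0393258
  π_2·p_2 = 0.77 × 0.209014 = 0.160941
Denominator: 0.0393258 + 0.160941 = 0.200267
So the posterior for Mode 1 is 0.0393258 / 0.200267 ≈ 0.1964.

0.1964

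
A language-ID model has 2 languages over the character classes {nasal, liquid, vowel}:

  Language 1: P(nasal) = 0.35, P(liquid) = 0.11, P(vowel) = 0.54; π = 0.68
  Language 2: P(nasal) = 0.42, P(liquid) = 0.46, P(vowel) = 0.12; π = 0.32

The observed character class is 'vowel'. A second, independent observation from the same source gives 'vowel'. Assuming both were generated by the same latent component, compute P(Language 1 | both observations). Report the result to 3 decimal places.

P(component k | x) = π_k·f_k(x) / marginal(x), where marginal(x) = Σ_j π_j·f_j(x).
Since both observations come from the same component, the likelihood for component k is f_k(x₁)·f_k(x₂).
  p_1 = [0.54] × [0.54] = 0.2916
  p_2 = [0.12] × [0.12] = 0.0144
Weight by the priors:
  π_1·p_1 = 0.68 × 0.2916 = 0.198288
  π_2·p_2 = 0.32 × 0.0144 = 0.004608
Marginal: 0.198288 + 0.004608 = 0.202896
P(Language 1 | x₁,x₂) = 0.198288 / 0.202896 ≈ 0.977

0.977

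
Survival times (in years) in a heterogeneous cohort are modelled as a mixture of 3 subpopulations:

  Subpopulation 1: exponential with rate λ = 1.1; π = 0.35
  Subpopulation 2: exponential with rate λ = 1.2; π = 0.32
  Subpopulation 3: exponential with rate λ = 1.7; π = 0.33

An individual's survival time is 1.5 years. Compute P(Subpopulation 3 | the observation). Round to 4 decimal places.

The responsibility of component k is P(Z=k) f_k(x) divided by Σ_j P(Z=j) f_j(x).
Component likelihoods at x = 1.5 years:
  f_1 = 0.211255
  f_2 = 0.198359
  f_3 = 0.132739
Multiply by the mixture weights:
  P(Z=1)·f_1 = 0.35 × 0.211255 = 0.0739392
  P(Z=2)·f_2 = 0.32 × 0.198359 = 0.0634748
  P(Z=3)·f_3 = 0.33 × 0.132739 = 0.0438038
Sum: 0.0739392 + 0.0634748 + 0.0438038 = 0.181218
So the posterior for Subpopulation 3 is 0.0438038 / 0.181218 ≈ 0.2417.

0.2417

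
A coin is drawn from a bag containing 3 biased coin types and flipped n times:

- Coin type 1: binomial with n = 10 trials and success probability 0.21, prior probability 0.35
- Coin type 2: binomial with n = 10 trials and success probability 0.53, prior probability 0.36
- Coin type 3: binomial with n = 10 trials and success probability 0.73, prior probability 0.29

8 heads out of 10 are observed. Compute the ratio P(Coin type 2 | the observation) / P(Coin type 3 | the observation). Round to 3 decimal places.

0.290

Only the two components matter; the odds are (π_i f_i(x)) / (π_j f_j(x)).
Evaluate each component's likelihood at the observed value:
  p_1 = C(10,8)·0.21^8·0.79^2 = 45·3.78229e-06·0.6241 = 0.000106224
  p_2 = C(10,8)·0.53^8·0.47^2 = 45·0.00622597·0.2209 = 0.0618892
  p_3 = C(10,8)·0.73^8·0.27^2 = 45·0.080646·0.0729 = 0.264559
Odds = (0.36/0.29) × (0.0618892/0.264559) = 1.24138 × 0.233933 ≈ 0.290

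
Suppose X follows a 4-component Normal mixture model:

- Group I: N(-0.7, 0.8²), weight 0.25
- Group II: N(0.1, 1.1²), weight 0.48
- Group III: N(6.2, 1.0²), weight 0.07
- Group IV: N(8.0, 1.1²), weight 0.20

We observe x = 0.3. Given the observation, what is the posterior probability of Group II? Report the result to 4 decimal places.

Posterior ∝ prior × likelihood, so P(k | x) ∝ P(Z=k) f_k(x); normalise over all components.
Normal densities:
  p_I = 0.228311
  p_II = 0.356729
  p_III = 1.10158e-08
  p_IV = 8.30429e-12
Weight by the priors:
  P(Z=I)·p_I = 0.25 × 0.228311 = 0.0570778
  P(Z=II)·p_II = 0.48 × 0.356729 = 0.17123
  P(Z=III)·p_III = 0.07 × 1.10158e-08 = 7.71103e-10
  P(Z=IV)·p_IV = 0.20 × 8.30429e-12 = 1.66086e-12
Sum: 0.0570778 + 0.17123 + 7.71103e-10 + 1.66086e-12 = 0.228308
P(Group II | 0.3) ≈ 0.7500

0.7500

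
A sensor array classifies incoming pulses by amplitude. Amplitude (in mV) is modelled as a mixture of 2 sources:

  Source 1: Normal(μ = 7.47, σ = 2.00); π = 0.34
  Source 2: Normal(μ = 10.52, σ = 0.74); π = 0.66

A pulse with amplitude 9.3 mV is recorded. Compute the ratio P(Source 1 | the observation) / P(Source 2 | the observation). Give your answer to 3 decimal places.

The posterior odds equal the prior odds times the likelihood ratio: (π_i/π_j)·(f_i(x)/f_j(x)).
Evaluate each component's likelihood at the observed value:
  f_1 = (1/(2.00·√(2π)))·exp(−(9.3−7.47)²/(2·2.00²)) = 0.199471·exp(-0.41861) = 0.131244
  f_2 = (1/(0.74·√(2π)))·exp(−(9.3−10.52)²/(2·0.74²)) = 0.539111·exp(-1.35902) = 0.138504
0.0446229 / 0.0914128 ≈ 0.488

0.488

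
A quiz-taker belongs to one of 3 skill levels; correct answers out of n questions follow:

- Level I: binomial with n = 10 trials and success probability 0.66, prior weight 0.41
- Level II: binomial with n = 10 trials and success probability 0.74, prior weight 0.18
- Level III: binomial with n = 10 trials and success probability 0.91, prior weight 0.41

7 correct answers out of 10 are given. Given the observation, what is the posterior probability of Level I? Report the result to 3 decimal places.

Posterior ∝ prior × likelihood, so P(k | x) ∝ w_k f_k(x); normalise over all components.
Component likelihoods at x = 7 correct answers out of 10:
  f_I = C(10,7)·0.66^7·0.34^3 = 120·0.0545516·0.039304 = 0.257292
  f_II = C(10,7)·0.74^7·0.26^3 = 120·0.121513·0.017576 = 0.256285
  f_III = C(10,7)·0.91^7·0.09^3 = 120·0.516761·0.000729 = 0.0452063
Unnormalised posteriors:
  w_I·f_I = 0.41 × 0.257292 = 0.10549
  w_II·f_II = 0.18 × 0.256285 = 0.0461313
  w_III·f_III = 0.41 × 0.0452063 = 0.0185346
Normaliser: 0.10549 + 0.0461313 + 0.0185346 = 0.170155
P(Level I | data) = 0.10549 / 0.170155 ≈ 0.620

0.620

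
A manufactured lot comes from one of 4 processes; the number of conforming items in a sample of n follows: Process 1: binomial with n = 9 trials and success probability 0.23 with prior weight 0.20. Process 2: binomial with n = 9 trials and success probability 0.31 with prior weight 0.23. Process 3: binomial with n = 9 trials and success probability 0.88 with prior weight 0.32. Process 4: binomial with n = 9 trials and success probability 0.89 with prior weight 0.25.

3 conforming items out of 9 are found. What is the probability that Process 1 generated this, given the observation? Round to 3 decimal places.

0.407

The responsibility of component k is w_k f_k(x) divided by Σ_j w_j f_j(x).
Component likelihoods at x = 3 conforming items out of 9:
  L_1 = 0.213014
  L_2 = 0.270059
  L_3 = 0.000170929
  L_4 = 0.000104907
Weight by the priors:
  w_1·L_1 = 0.20 × 0.213014 = 0.0426027
  w_2·L_2 = 0.23 × 0.270059 = 0.0621136
  w_3·L_3 = 0.32 × 0.000170929 = 5.46972e-05
  w_4·L_4 = 0.25 × 0.000104907 = 2.62268e-05
Marginal: 0.0426027 + 0.0621136 + 5.46972e-05 + 2.62268e-05 = 0.104797
P(Process 1 | 3 conforming items out of 9) ≈ 0.407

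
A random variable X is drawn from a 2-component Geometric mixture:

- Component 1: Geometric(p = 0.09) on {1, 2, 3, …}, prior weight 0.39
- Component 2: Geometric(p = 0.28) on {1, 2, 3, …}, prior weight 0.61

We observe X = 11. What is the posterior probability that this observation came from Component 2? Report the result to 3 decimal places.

0.319

The responsibility of component k is π_k f_k(x) divided by Σ_j π_j f_j(x).
Component likelihoods at x = 11:
  f_1 = 0.09·(1−0.09)^10 = 0.09·0.389416 = 0.0350475
  f_2 = 0.28·(1−0.28)^10 = 0.28·0.0374391 = 0.0104829
Multiply by the mixture weights:
  π_1·f_1 = 0.39 × 0.0350475 = 0.0136685
  π_2·f_2 = 0.61 × 0.0104829 = 0.00639459
Sum: 0.0136685 + 0.00639459 = 0.0200631
P(Component 2 | x) ≈ 0.319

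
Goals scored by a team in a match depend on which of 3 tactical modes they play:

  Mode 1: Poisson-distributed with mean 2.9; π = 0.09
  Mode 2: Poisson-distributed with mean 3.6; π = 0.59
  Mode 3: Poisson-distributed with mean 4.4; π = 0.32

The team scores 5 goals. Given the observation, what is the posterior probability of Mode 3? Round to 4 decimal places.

0.3758

The responsibility of component k is π_k f_k(x) divided by Σ_j π_j f_j(x).
Evaluate each component's likelihood at the observed value:
  L_1 = e^(−2.9)·2.9^5/5! = 0.0940491
  L_2 = e^(−3.6)·3.6^5/5! = 0.13768
  L_3 = e^(−4.4)·4.4^5/5! = 0.168728
Unnormalised posteriors:
  π_1·L_1 = 0.09 × 0.0940491 = 0.00846442
  π_2·L_2 = 0.59 × 0.13768 = 0.0812312
  π_3·L_3 = 0.32 × 0.168728 = 0.0539929
Evidence: 0.00846442 + 0.0812312 + 0.0539929 = 0.143689
P(Mode 3 | the observation) = 0.0539929 / 0.143689 ≈ 0.3758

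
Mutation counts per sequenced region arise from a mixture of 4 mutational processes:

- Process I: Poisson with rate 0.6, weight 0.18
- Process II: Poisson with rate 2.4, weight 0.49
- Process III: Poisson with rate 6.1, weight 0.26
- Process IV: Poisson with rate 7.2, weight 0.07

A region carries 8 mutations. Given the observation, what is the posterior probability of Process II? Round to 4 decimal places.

0.0317

The responsibility of component k is π_k f_k(x) divided by Σ_j π_j f_j(x).
Component likelihoods at x = 8 mutations:
  f_I = e^(−0.6)·0.6^8/8! = 2.28619e-07
  f_II = e^(−2.4)·2.4^8/8! = 0.00247664
  f_III = e^(−6.1)·6.1^8/8! = 0.10664
  f_IV = e^(−7.2)·7.2^8/8! = 0.133727
Weight by the priors:
  π_I·f_I = 0.18 × 2.28619e-07 = 4.11515e-08
  π_II·f_II = 0.49 × 0.00247664 = 0.00121355
  π_III·f_III = 0.26 × 0.10664 = 0.0277265
  π_IV·f_IV = 0.07 × 0.133727 = 0.00936089
Evidence: 4.11515e-08 + 0.00121355 + 0.0277265 + 0.00936089 = 0.038301
So the posterior for Process II is 0.00121355 / 0.038301 ≈ 0.0317.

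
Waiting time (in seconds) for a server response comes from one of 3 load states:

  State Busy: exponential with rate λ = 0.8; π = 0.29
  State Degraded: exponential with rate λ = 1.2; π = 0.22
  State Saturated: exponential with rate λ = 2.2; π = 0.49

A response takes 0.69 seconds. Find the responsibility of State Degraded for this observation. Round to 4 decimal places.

The responsibility of component k is π_k f_k(x) divided by Σ_j π_j f_j(x).
Exponential densities:
  f_Busy = 0.460638
  f_Degraded = 0.524307
  f_Saturated = 0.482129
Multiply by the mixture weights:
  π_Busy·f_Busy = 0.29 × 0.460638 = 0.133585
  π_Degraded·f_Degraded = 0.22 × 0.524307 = 0.115347
  π_Saturated·f_Saturated = 0.49 × 0.482129 = 0.236243
Normaliser: 0.133585 + 0.115347 + 0.236243 = 0.485176
So the posterior for State Degraded is 0.115347 / 0.485176 ≈ 0.2377.

0.2377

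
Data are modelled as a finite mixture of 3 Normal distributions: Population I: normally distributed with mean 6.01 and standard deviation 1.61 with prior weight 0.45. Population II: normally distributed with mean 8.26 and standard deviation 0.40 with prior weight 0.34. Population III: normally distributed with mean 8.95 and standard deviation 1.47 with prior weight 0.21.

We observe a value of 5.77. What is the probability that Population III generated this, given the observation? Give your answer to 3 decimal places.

P(component k | x) = π_k·f_k(x) / marginal(x), where marginal(x) = Σ_j π_j·f_j(x).
Component likelihoods at x = 5.77:
  f_I = (1/(1.61·√(2π)))·exp(−(5.77−6.01)²/(2·1.61²)) = 0.247790·exp(-0.01111) = 0.245052
  f_II = (1/(0.40·√(2π)))·exp(−(5.77−8.26)²/(2·0.40²)) = 0.997356·exp(-19.37531) = 3.83936e-09
  f_III = (1/(1.47·√(2π)))·exp(−(5.77−8.95)²/(2·1.47²)) = 0.271389·exp(-2.33986) = 0.026146
Prior × likelihood for each component:
  π_I·f_I = 0.45 × 0.245052 = 0.110274
  π_II·f_II = 0.34 × 3.83936e-09 = 1.30538e-09
  π_III·f_III = 0.21 × 0.026146 = 0.00549066
Normaliser: 0.110274 + 1.30538e-09 + 0.00549066 = 0.115764
P(Population III | the observation) ≈ 0.047

0.047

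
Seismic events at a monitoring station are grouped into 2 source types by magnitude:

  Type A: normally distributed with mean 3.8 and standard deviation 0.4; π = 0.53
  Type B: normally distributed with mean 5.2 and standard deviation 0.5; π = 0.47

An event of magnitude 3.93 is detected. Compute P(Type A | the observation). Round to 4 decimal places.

0.9711

By Bayes' theorem, P(k | x) = π_k f_k(x) / Σ_j π_j f_j(x).
Normal densities:
  f_A = (1/(0.4·√(2π)))·exp(−(3.93−3.8)²/(2·0.4²)) = 0.997356·exp(-0.05281) = 0.94605
  f_B = (1/(0.5·√(2π)))·exp(−(3.93−5.2)²/(2·0.5²)) = 0.797885·exp(-3.22580) = 0.0316952
Unnormalised posteriors:
  π_A·f_A = 0.53 × 0.94605 = 0.501406
  π_B·f_B = 0.47 × 0.0316952 = 0.0148967
Denominator: 0.501406 + 0.0148967 = 0.516303
P(Type A | x) ≈ 0.9711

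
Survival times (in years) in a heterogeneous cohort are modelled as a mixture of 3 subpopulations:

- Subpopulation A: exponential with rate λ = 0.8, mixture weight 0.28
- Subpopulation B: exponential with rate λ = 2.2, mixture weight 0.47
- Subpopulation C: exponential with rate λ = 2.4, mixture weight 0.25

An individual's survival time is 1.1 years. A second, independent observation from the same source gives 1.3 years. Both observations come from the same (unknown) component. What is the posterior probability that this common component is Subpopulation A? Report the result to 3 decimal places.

Apply Bayes' rule: the posterior for each component is proportional to its prior times its likelihood at x.
Since both observations come from the same component, the likelihood for component k is f_k(x₁)·f_k(x₂).
  f_A = [0.8·e^(−0.8·1.1) = 0.8·e^(−0.8800) = 0.331826] × [0.282764] = 0.0938285
  f_B = [2.2·e^(−2.2·1.1) = 2.2·e^(−2.4200) = 0.195628] × [0.125991] = 0.0246474
  f_C = [2.4·e^(−2.4·1.1) = 2.4·e^(−2.6400) = 0.171267] × [0.105977] = 0.0181504
Weight by the priors:
  P(Z=A)·f_A = 0.28 × 0.0938285 = 0.026272
  P(Z=B)·f_B = 0.47 × 0.0246474 = 0.0115843
  P(Z=C)·f_C = 0.25 × 0.0181504 = 0.0045376
Normaliser: 0.026272 + 0.0115843 + 0.0045376 = 0.0423938
Responsibility of Subpopulation A: 0.026272 / 0.0423938 ≈ 0.620

0.620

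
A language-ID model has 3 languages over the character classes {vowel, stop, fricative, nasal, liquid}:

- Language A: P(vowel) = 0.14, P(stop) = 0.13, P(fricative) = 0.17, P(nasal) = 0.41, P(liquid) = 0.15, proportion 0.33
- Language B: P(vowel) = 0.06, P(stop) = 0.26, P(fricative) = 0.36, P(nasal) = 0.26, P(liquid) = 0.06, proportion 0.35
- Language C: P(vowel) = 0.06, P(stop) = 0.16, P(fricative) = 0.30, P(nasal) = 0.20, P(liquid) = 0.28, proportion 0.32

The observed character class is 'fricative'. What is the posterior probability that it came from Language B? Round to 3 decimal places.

0.453

The responsibility of component k is P(Z=k) f_k(x) divided by Σ_j P(Z=j) f_j(x).
Component likelihoods at x = 'fricative':
  p_A = P(fricative | comp) = 0.17
  p_B = P(fricative | comp) = 0.36
  p_C = P(fricative | comp) = 0.30
Unnormalised posteriors:
  P(Z=A)·p_A = 0.33 × 0.17 = 0.0561
  P(Z=B)·p_B = 0.35 × 0.36 = 0.126
  P(Z=C)·p_C = 0.32 × 0.3 = 0.096
Normaliser: 0.0561 + 0.126 + 0.096 = 0.2781
Responsibility of Language B: 0.126 / 0.2781 ≈ 0.453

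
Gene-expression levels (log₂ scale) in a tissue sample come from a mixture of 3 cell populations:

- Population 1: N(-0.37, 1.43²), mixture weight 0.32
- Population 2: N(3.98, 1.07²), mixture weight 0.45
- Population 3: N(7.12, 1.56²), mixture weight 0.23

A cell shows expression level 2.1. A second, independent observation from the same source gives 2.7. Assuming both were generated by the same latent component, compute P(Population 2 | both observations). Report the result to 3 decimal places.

P(component k | x) = P(Z=k)·f_k(x) / marginal(x), where marginal(x) = Σ_j P(Z=j)·f_j(x).
Since both observations come from the same component, the likelihood for component k is f_k(x₁)·f_k(x₂).
  f_1 = [0.0627656] × [0.027845] = 0.00174771
  f_2 = [0.079648] × [0.182297] = 0.0145196
  f_3 = [0.00144273] × [0.00461929] = 6.66437e-06
Multiply by the mixture weights:
  P(Z=1)·f_1 = 0.32 × 0.00174771 = 0.000559266
  P(Z=2)·f_2 = 0.45 × 0.0145196 = 0.00653382
  P(Z=3)·f_3 = 0.23 × 6.66437e-06 = 1.53281e-06
Marginal: 0.000559266 + 0.00653382 + 1.53281e-06 = 0.00709462
Responsibility of Population 2: 0.00653382 / 0.00709462 ≈ 0.921

0.921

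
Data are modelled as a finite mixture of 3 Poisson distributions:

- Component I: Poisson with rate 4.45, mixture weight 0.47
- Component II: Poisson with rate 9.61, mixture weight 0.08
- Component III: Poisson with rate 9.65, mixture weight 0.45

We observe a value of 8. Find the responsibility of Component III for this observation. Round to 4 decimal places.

0.6385

The responsibility of component k is π_k f_k(x) divided by Σ_j π_j f_j(x).
Poisson probabilities:
  p_I = 0.0445399
  p_II = 0.120975
  p_III = 0.120159
Prior × likelihood for each component:
  π_I·p_I = 0.47 × 0.0445399 = 0.0209337
  π_II·p_II = 0.08 × 0.120975 = 0.00967802
  π_III·p_III = 0.45 × 0.120159 = 0.0540715
Normaliser: 0.0209337 + 0.00967802 + 0.0540715 = 0.0846833
P(Component III | x) = 0.0540715 / 0.0846833 ≈ 0.6385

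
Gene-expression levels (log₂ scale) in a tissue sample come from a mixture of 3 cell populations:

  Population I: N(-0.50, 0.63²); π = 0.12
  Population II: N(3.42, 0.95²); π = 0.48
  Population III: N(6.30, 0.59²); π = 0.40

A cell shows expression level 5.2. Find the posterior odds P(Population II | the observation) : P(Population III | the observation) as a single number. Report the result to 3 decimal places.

The posterior odds equal the prior odds times the likelihood ratio: (π_i/π_j)·(f_i(x)/f_j(x)).
Component likelihoods at x = 5.2:
  f_I = 1.06176e-18
  f_II = 0.0725854
  f_III = 0.118919
0.034841 / 0.0475676 ≈ 0.732

0.732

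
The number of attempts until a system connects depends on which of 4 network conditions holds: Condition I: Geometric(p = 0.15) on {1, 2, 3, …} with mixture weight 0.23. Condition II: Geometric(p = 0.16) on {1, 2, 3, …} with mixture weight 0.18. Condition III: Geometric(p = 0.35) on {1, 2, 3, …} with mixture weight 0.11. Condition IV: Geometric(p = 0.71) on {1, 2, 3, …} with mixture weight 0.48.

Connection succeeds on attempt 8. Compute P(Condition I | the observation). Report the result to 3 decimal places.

The responsibility of component k is P(Z=k) f_k(x) divided by Σ_j P(Z=j) f_j(x).
Geometric probabilities:
  f_I = 0.0480866
  f_II = 0.0472145
  f_III = 0.0171578
  f_IV = 0.000122474
Multiply by the mixture weights:
  P(Z=I)·f_I = 0.23 × 0.0480866 = 0.0110599
  P(Z=II)·f_II = 0.18 × 0.0472145 = 0.0084986
  P(Z=III)·f_III = 0.11 × 0.0171578 = 0.00188736
  P(Z=IV)·f_IV = 0.48 × 0.000122474 = 5.87876e-05
Denominator: 0.0110599 + 0.0084986 + 0.00188736 + 5.87876e-05 = 0.0215047
P(Condition I | data) ≈ 0.514

0.514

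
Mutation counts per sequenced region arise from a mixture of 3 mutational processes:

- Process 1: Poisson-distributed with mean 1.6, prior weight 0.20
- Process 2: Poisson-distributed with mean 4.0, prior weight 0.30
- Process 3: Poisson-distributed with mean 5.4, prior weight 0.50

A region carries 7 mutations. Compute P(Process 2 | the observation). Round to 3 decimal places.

Posterior ∝ prior × likelihood, so P(k | x) ∝ π_k f_k(x); normalise over all components.
Evaluate each component's likelihood at the observed value:
  f_1 = e^(−1.6)·1.6^7/7! = 0.00107532
  f_2 = e^(−4.0)·4.0^7/7! = 0.0595404
  f_3 = e^(−5.4)·5.4^7/7! = 0.119987
Unnormalised posteriors:
  π_1·f_1 = 0.20 × 0.00107532 = 0.000215064
  π_2·f_2 = 0.30 × 0.0595404 = 0.0178621
  π_3·f_3 = 0.50 × 0.119987 = 0.0599937
Sum: 0.000215064 + 0.0178621 + 0.0599937 = 0.0780709
So the posterior for Process 2 is 0.0178621 / 0.0780709 ≈ 0.229.

0.229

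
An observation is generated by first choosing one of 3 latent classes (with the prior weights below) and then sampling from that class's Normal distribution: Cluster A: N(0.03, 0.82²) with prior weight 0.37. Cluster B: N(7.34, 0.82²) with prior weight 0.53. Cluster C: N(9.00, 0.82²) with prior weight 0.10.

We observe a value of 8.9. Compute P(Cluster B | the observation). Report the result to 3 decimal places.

0.466

The responsibility of component k is w_k f_k(x) divided by Σ_j w_j f_j(x).
Normal densities:
  f_A = (1/(0.82·√(2π)))·exp(−(8.9−0.03)²/(2·0.82²)) = 0.486515·exp(-58.50454) = 1.90064e-26
  f_B = (1/(0.82·√(2π)))·exp(−(8.9−7.34)²/(2·0.82²)) = 0.486515·exp(-1.80964) = 0.0796491
  f_C = (1/(0.82·√(2π)))·exp(−(8.9−9.00)²/(2·0.82²)) = 0.486515·exp(-0.00744) = 0.482911
Weight by the priors:
  w_A·f_A = 0.37 × 1.90064e-26 = 7.03236e-27
  w_B·f_B = 0.53 × 0.0796491 = 0.042214
  w_C·f_C = 0.10 × 0.482911 = 0.0482911
Denominator: 7.03236e-27 + 0.042214 + 0.0482911 = 0.0905051
P(Cluster B | data) ≈ 0.466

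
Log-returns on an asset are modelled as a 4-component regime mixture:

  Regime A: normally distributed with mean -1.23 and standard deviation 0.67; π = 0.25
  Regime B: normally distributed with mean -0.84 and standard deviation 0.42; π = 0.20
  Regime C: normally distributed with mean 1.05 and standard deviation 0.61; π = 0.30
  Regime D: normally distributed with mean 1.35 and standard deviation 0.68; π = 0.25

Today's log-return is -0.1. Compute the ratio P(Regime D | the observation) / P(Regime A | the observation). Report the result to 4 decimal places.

Only the two components matter; the odds are (w_i f_i(x)) / (w_j f_j(x)).
Evaluate each component's likelihood at the observed value:
  p_A = 0.143601
  p_B = 0.201173
  p_C = 0.110613
  p_D = 0.0604015
0.0151004 / 0.0359003 ≈ 0.4206

0.4206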